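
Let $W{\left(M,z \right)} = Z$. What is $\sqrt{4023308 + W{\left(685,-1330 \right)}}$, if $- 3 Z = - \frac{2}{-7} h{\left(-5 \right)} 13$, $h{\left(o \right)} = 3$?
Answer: $\frac{\sqrt{197141910}}{7} \approx 2005.8$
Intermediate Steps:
$Z = - \frac{26}{7}$ ($Z = - \frac{- \frac{2}{-7} \cdot 3 \cdot 13}{3} = - \frac{\left(-2\right) \left(- \frac{1}{7}\right) 3 \cdot 13}{3} = - \frac{\frac{2}{7} \cdot 3 \cdot 13}{3} = - \frac{\frac{6}{7} \cdot 13}{3} = \left(- \frac{1}{3}\right) \frac{78}{7} = - \frac{26}{7} \approx -3.7143$)
$W{\left(M,z \right)} = - \frac{26}{7}$
$\sqrt{4023308 + W{\left(685,-1330 \right)}} = \sqrt{4023308 - \frac{26}{7}} = \sqrt{\frac{28163130}{7}} = \frac{\sqrt{197141910}}{7}$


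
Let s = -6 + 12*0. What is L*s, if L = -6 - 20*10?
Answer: 1236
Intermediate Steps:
L = -206 (L = -6 - 200 = -206)
s = -6 (s = -6 + 0 = -6)
L*s = -206*(-6) = 1236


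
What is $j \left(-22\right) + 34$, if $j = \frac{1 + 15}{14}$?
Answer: $\frac{62}{7} \approx 8.8571$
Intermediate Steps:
$j = \frac{8}{7}$ ($j = 16 \cdot \frac{1}{14} = \frac{8}{7} \approx 1.1429$)
$j \left(-22\right) + 34 = \frac{8}{7} \left(-22\right) + 34 = - \frac{176}{7} + 34 = \frac{62}{7}$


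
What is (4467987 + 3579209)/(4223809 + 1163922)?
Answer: 8047196/5387731 ≈ 1.4936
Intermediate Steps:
(4467987 + 3579209)/(4223809 + 1163922) = 8047196/5387731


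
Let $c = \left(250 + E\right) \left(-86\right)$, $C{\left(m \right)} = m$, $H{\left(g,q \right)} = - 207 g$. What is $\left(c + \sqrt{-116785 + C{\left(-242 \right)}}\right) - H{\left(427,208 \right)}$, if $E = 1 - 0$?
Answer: $66803 + 3 i \sqrt{13003} \approx 66803.0 + 342.09 i$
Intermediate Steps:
$E = 1$ ($E = 1 + 0 = 1$)
$c = -21586$ ($c = \left(250 + 1\right) \left(-86\right) = 251 \left(-86\right) = -21586$)
$\left(c + \sqrt{-116785 + C{\left(-242 \right)}}\right) - H{\left(427,208 \right)} = \left(-21586 + \sqrt{-116785 - 242}\right) - \left(-207\right) 427 = \left(-21586 + \sqrt{-117027}\right) - -88389 = \left(-21586 + 3 i \sqrt{13003}\right) + 88389 = 66803 + 3 i \sqrt{13003}$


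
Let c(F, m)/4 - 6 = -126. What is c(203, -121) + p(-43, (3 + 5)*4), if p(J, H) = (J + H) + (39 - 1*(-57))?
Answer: -395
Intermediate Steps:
c(F, m) = -480 (c(F, m) = 24 + 4*(-126) = 24 - 504 = -480)
p(J, H) = 96 + H + J (p(J, H) = (H + J) + (39 + 57) = (H + J) + 96 = 96 + H + J)
c(203, -121) + p(-43, (3 + 5)*4) = -480 + (96 + (3 + 5)*4 - 43) = -480 + (96 + 8*4 - 43) = -480 + (96 + 32 - 43) = -480 + 85 = -395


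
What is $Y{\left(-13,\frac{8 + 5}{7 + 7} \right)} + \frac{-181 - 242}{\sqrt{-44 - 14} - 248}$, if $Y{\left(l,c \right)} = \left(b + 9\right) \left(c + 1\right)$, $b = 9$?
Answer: $\frac{7846947}{215467} + \frac{423 i \sqrt{58}}{61562} \approx 36.418 + 0.052329 i$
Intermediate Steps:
$Y{\left(l,c \right)} = 18 + 18 c$ ($Y{\left(l,c \right)} = \left(9 + 9\right) \left(c + 1\right) = 18 \left(1 + c\right) = 18 + 18 c$)
$Y{\left(-13,\frac{8 + 5}{7 + 7} \right)} + \frac{-181 - 242}{\sqrt{-44 - 14} - 248} = \left(18 + 18 \frac{8 + 5}{7 + 7}\right) + \frac{-181 - 242}{\sqrt{-44 - 14} - 248} = \left(18 + 18 \cdot \frac{13}{14}\right) - \frac{423}{\sqrt{-58} - 248} = \left(18 + 18 \cdot 13 \cdot \frac{1}{14}\right) - \frac{423}{i \sqrt{58} - 248} = \left(18 + 18 \cdot \frac{13}{14}\right) - \frac{423}{-248 + i \sqrt{58}} = \left(18 + \frac{117}{7}\right) - \frac{423}{-248 + i \sqrt{58}} = \frac{243}{7} - \frac{423}{-248 + i \sqrt{58}}$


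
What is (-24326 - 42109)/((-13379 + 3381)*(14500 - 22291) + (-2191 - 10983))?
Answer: -66435/77881244 ≈ -0.00085303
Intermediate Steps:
(-24326 - 42109)/((-13379 + 3381)*(14500 - 22291) + (-2191 - 10983)) = -66435/(-9998*(-7791) - 13174) = -66435/(77894418 - 13174) = -66435/77881244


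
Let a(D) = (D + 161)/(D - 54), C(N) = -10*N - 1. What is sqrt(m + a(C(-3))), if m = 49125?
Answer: sqrt(1227935)/5 ≈ 221.62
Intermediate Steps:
C(N) = -1 - 10*N
a(D) = (161 + D)/(-54 + D)
sqrt(m + a(C(-3))) = sqrt(49125 + (161 + (-1 - 10*(-3)))/(-54 + (-1 - 10*(-3)))) = sqrt(49125 + (161 + (-1 + 30))/(-54 + (-1 + 30))) = sqrt(49125 + (161 + 29)/(-54 + 29)) = sqrt(49125 + 190/(-25)) = sqrt(49125 - 1/25*190) = sqrt(49125 - 38/5) = sqrt(245587/5) = sqrt(1227935)/5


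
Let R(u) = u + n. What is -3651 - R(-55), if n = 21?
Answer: -3617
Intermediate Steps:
R(u) = 21 + u (R(u) = u + 21 = 21 + u)
-3651 - R(-55) = -3651 - (21 - 55) = -3651 - 1*(-34) = -3651 + 34 = -3617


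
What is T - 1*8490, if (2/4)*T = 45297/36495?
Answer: -34416884/4055 ≈ -8487.5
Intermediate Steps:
T = 10066/4055 (T = 2*(45297/36495) = 2*(45297*(1/36495)) = 2*(5033/4055) = 10066/4055 ≈ 2.4824)
T - 1*8490 = 10066/4055 - 1*8490 = 10066/4055 - 8490 = -34416884/4055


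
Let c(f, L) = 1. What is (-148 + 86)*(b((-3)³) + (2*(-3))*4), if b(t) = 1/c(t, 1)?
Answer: 1426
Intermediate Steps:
b(t) = 1 (b(t) = 1/1 = 1)
(-148 + 86)*(b((-3)³) + (2*(-3))*4) = (-148 + 86)*(1 + (2*(-3))*4) = -62*(1 - 6*4) = -62*(1 - 24) = -62*(-23) = 1426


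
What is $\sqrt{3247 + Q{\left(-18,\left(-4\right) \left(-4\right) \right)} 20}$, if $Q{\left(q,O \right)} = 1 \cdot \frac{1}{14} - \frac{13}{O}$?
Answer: $\frac{\sqrt{633507}}{14} \approx 56.852$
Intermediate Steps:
$Q{\left(q,O \right)} = \frac{1}{14} - \frac{13}{O}$ ($Q{\left(q,O \right)} = 1 \cdot \frac{1}{14} - \frac{13}{O} = \frac{1}{14} - \frac{13}{O}$)
$\sqrt{3247 + Q{\left(-18,\left(-4\right) \left(-4\right) \right)} 20} = \sqrt{3247 + \frac{-182 - -16}{14 \left(\left(-4\right) \left(-4\right)\right)} 20} = \sqrt{3247 + \frac{-182 + 16}{14 \cdot 16} \cdot 20} = \sqrt{3247 + \frac{1}{14} \cdot \frac{1}{16} \left(-166\right) 20} = \sqrt{3247 - \frac{415}{28}} = \sqrt{\frac{90501}{28}} = \frac{\sqrt{633507}}{14}$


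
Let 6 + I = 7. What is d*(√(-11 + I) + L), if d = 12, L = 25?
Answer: 300 + 12*I*√10 ≈ 300.0 + 37.947*I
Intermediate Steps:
I = 1 (I = -6 + 7 = 1)
d*(√(-11 + I) + L) = 12*(√(-11 + 1) + 25) = 12*(√(-10) + 25) = 12*(I*√10 + 25) = 12*(25 + I*√10) = 300 + 12*I*√10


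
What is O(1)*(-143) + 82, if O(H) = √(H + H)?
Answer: 82 - 143*√2 ≈ -120.23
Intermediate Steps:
O(H) = √2*√H (O(H) = √(2*H) = √2*√H)
O(1)*(-143) + 82 = (√2*√1)*(-143) + 82 = (√2*1)*(-143) + 82 = √2*(-143) + 82 = -143*√2 + 82 = 82 - 143*√2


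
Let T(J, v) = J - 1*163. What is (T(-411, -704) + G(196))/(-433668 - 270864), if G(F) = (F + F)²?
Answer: -25515/117422 ≈ -0.21729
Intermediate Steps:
G(F) = 4*F² (G(F) = (2*F)² = 4*F²)
T(J, v) = -163 + J (T(J, v) = J - 163 = -163 + J)
(T(-411, -704) + G(196))/(-433668 - 270864) = ((-163 - 411) + 4*196²)/(-433668 - 270864) = (-574 + 4*38416)/(-704532) = (-574 + 153664)*(-1/704532) = 153090*(-1/704532) = -25515/117422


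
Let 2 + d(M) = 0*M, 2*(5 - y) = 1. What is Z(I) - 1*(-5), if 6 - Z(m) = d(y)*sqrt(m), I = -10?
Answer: 11 + 2*I*sqrt(10) ≈ 11.0 + 6.3246*I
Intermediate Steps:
y = 9/2 (y = 5 - 1/2*1 = 5 - 1/2 = 9/2 ≈ 4.5000)
d(M) = -2 (d(M) = -2 + 0*M = -2 + 0 = -2)
Z(m) = 6 + 2*sqrt(m) (Z(m) = 6 - (-2)*sqrt(m) = 6 + 2*sqrt(m))
Z(I) - 1*(-5) = (6 + 2*sqrt(-10)) - 1*(-5) = (6 + 2*(I*sqrt(10))) + 5 = (6 + 2*I*sqrt(10)) + 5 = 11 + 2*I*sqrt(10)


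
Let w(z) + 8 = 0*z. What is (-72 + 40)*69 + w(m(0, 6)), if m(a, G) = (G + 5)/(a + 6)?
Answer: -2216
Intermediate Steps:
m(a, G) = (5 + G)/(6 + a)
w(z) = -8 (w(z) = -8 + 0*z = -8 + 0 = -8)
(-72 + 40)*69 + w(m(0, 6)) = (-72 + 40)*69 - 8 = -32*69 - 8 = -2208 - 8 = -2216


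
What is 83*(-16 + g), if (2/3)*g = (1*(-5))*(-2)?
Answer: -83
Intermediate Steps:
g = 15 (g = 3*((1*(-5))*(-2))/2 = 3*(-5*(-2))/2 = (3/2)*10 = 15)
83*(-16 + g) = 83*(-16 + 15) = 83*(-1) = -83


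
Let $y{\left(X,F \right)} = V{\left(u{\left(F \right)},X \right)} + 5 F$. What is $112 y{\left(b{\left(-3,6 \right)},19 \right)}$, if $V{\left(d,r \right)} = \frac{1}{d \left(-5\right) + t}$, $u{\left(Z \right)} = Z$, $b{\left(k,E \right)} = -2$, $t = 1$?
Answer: $\frac{500024}{47} \approx 10639.0$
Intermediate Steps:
$V{\left(d,r \right)} = \frac{1}{1 - 5 d}$ ($V{\left(d,r \right)} = \frac{1}{d \left(-5\right) + 1} = \frac{1}{- 5 d + 1} = \frac{1}{1 - 5 d}$)
$y{\left(X,F \right)} = - \frac{1}{-1 + 5 F} + 5 F$
$112 y{\left(b{\left(-3,6 \right)},19 \right)} = 112 \frac{-1 + 5 \cdot 19 \left(-1 + 5 \cdot 19\right)}{-1 + 5 \cdot 19} = 112 \frac{-1 + 5 \cdot 19 \left(-1 + 95\right)}{-1 + 95} = 112 \frac{-1 + 5 \cdot 19 \cdot 94}{94} = 112 \frac{-1 + 8930}{94} = 112 \cdot \frac{1}{94} \cdot 8929 = 112 \cdot \frac{8929}{94} = \frac{500024}{47}$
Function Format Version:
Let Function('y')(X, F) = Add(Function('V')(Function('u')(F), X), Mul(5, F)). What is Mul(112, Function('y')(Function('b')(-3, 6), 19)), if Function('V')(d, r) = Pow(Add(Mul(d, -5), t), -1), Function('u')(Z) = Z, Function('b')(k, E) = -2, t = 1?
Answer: Rational(500024, 47) ≈ 10639.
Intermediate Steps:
Function('V')(d, r) = Pow(Add(1, Mul(-5, d)), -1) (Function('V')(d, r) = Pow(Add(Mul(d, -5), 1), -1) = Pow(Add(Mul(-5, d), 1), -1) = Pow(Add(1, Mul(-5, d)), -1))
Function('y')(X, F) = Add(Mul(-1, Pow(Add(-1, Mul(5, F)), -1)), Mul(5, F))
Mul(112, Function('y')(Function('b')(-3, 6), 19)) = Mul(112, Mul(Pow(Add(-1, Mul(5, 19)), -1), Add(-1, Mul(5, 19, Add(-1, Mul(5, 19)))))) = Mul(112, Mul(Pow(Add(-1, 95), -1), Add(-1, Mul(5, 19, Add(-1, 95))))) = Mul(112, Mul(Pow(94, -1), Add(-1, Mul(5, 19, 94)))) = Mul(112, Mul(Rational(1, 94), Add(-1, 8930))) = Mul(112, Mul(Rational(1, 94), 8929)) = Mul(112, Rational(8929, 94)) = Rational(500024, 47)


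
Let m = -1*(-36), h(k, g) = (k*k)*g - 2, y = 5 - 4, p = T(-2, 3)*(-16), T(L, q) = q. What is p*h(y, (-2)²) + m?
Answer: -60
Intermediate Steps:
p = -48 (p = 3*(-16) = -48)
y = 1
h(k, g) = -2 + g*k² (h(k, g) = k²*g - 2 = g*k² - 2 = -2 + g*k²)
m = 36
p*h(y, (-2)²) + m = -48*(-2 + (-2)²*1²) + 36 = -48*(-2 + 4*1) + 36 = -48*(-2 + 4) + 36 = -48*2 + 36 = -96 + 36 = -60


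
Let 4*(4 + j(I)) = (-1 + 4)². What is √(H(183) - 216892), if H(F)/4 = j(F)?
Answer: I*√216899 ≈ 465.72*I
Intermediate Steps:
j(I) = -7/4 (j(I) = -4 + (-1 + 4)²/4 = -4 + (¼)*3² = -4 + (¼)*9 = -4 + 9/4 = -7/4)
H(F) = -7 (H(F) = 4*(-7/4) = -7)
√(H(183) - 216892) = √(-7 - 216892) = √(-216899) = I*√216899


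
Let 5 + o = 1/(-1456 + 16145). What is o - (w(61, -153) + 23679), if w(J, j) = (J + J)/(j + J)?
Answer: -16002240621/675694 ≈ -23683.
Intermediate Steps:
w(J, j) = 2*J/(J + j) (w(J, j) = (2*J)/(J + j) = 2*J/(J + j))
o = -73444/14689 (o = -5 + 1/(-1456 + 16145) = -5 + 1/14689 = -73444/14689 ≈ -4.9999)
o - (w(61, -153) + 23679) = -73444/14689 - (2*61/(61 - 153) + 23679) = -73444/14689 - (2*61/(-92) + 23679) = -73444/14689 - (2*61*(-1/92) + 23679) = -73444/14689 - (-61/46 + 23679) = -73444/14689 - 1*1089173/46 = -73444/14689 - 1089173/46 = -16002240621/675694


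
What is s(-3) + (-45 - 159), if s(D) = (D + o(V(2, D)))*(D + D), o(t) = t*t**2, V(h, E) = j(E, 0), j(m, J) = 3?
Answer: -348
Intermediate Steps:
V(h, E) = 3
o(t) = t**3
s(D) = 2*D*(27 + D) (s(D) = (D + 3**3)*(D + D) = (D + 27)*(2*D) = (27 + D)*(2*D) = 2*D*(27 + D))
s(-3) + (-45 - 159) = 2*(-3)*(27 - 3) + (-45 - 159) = 2*(-3)*24 - 204 = -144 - 204 = -348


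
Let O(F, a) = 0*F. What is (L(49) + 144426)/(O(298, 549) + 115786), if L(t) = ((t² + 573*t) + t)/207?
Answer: 29926709/23967702 ≈ 1.2486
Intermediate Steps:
O(F, a) = 0
L(t) = t²/207 + 574*t/207 (L(t) = (t² + 574*t)*(1/207) = t²/207 + 574*t/207)
(L(49) + 144426)/(O(298, 549) + 115786) = ((1/207)*49*(574 + 49) + 144426)/(0 + 115786) = ((1/207)*49*623 + 144426)/115786 = (30527/207 + 144426)*(1/115786) = (29926709/207)*(1/115786) = 29926709/23967702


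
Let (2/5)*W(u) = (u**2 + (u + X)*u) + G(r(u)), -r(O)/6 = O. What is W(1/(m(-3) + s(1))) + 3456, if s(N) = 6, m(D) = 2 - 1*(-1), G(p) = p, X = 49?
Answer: 561817/162 ≈ 3468.0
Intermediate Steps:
r(O) = -6*O
m(D) = 3 (m(D) = 2 + 1 = 3)
W(u) = -15*u + 5*u**2/2 + 5*u*(49 + u)/2 (W(u) = 5*((u**2 + (u + 49)*u) - 6*u)/2 = 5*((u**2 + (49 + u)*u) - 6*u)/2 = 5*((u**2 + u*(49 + u)) - 6*u)/2 = 5*(u**2 - 6*u + u*(49 + u))/2 = -15*u + 5*u**2/2 + 5*u*(49 + u)/2)
W(1/(m(-3) + s(1))) + 3456 = 5*(43 + 2/(3 + 6))/(2*(3 + 6)) + 3456 = (5/2)*(43 + 2/9)/9 + 3456 = (5/2)*(1/9)*(43 + 2*(1/9)) + 3456 = (5/2)*(1/9)*(43 + 2/9) + 3456 = (5/2)*(1/9)*(389/9) + 3456 = 1945/162 + 3456 = 561817/162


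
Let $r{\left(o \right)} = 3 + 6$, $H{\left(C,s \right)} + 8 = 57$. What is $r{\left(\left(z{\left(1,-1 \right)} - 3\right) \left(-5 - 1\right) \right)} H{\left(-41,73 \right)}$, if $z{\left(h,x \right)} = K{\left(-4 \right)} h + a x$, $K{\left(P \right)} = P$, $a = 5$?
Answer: $441$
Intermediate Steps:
$H{\left(C,s \right)} = 49$ ($H{\left(C,s \right)} = -8 + 57 = 49$)
$z{\left(h,x \right)} = - 4 h + 5 x$
$r{\left(o \right)} = 9$
$r{\left(\left(z{\left(1,-1 \right)} - 3\right) \left(-5 - 1\right) \right)} H{\left(-41,73 \right)} = 9 \cdot 49 = 441$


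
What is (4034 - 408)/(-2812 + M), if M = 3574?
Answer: 1813/381 ≈ 4.7585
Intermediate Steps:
(4034 - 408)/(-2812 + M) = (4034 - 408)/(-2812 + 3574) = 3626/762 = 3626*(1/762) = 1813/381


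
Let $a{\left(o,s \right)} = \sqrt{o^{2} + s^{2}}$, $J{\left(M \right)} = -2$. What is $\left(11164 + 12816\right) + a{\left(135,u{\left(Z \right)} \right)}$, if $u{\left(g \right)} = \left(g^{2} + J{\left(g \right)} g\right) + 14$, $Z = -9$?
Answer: $23980 + \sqrt{30994} \approx 24156.0$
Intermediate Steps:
$u{\left(g \right)} = 14 + g^{2} - 2 g$ ($u{\left(g \right)} = \left(g^{2} - 2 g\right) + 14 = 14 + g^{2} - 2 g$)
$\left(11164 + 12816\right) + a{\left(135,u{\left(Z \right)} \right)} = \left(11164 + 12816\right) + \sqrt{135^{2} + \left(14 + \left(-9\right)^{2} - -18\right)^{2}} = 23980 + \sqrt{18225 + \left(14 + 81 + 18\right)^{2}} = 23980 + \sqrt{18225 + 113^{2}} = 23980 + \sqrt{18225 + 12769} = 23980 + \sqrt{30994}$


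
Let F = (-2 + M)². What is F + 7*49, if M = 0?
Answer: 347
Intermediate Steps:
F = 4 (F = (-2 + 0)² = (-2)² = 4)
F + 7*49 = 4 + 7*49 = 4 + 343 = 347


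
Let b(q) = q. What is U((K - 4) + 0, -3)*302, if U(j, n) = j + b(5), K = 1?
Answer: 604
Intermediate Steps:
U(j, n) = 5 + j (U(j, n) = j + 5 = 5 + j)
U((K - 4) + 0, -3)*302 = (5 + ((1 - 4) + 0))*302 = (5 + (-3 + 0))*302 = (5 - 3)*302 = 2*302 = 604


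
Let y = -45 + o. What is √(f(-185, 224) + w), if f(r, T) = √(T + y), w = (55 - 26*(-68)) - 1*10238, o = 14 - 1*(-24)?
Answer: √(-8415 + √217) ≈ 91.653*I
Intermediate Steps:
o = 38 (o = 14 + 24 = 38)
y = -7 (y = -45 + 38 = -7)
w = -8415 (w = (55 + 1768) - 10238 = 1823 - 10238 = -8415)
f(r, T) = √(-7 + T) (f(r, T) = √(T - 7) = √(-7 + T))
√(f(-185, 224) + w) = √(√(-7 + 224) - 8415) = √(√217 - 8415) = √(-8415 + √217)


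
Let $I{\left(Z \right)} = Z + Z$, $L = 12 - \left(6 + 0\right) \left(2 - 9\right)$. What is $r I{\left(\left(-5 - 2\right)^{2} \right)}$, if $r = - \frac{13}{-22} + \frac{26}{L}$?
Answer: $\frac{31213}{297} \approx 105.09$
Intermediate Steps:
$L = 54$ ($L = 12 - 6 \left(-7\right) = 12 - -42 = 12 + 42 = 54$)
$I{\left(Z \right)} = 2 Z$
$r = \frac{637}{594}$ ($r = - \frac{13}{-22} + \frac{26}{54} = \left(-13\right) \left(- \frac{1}{22}\right) + 26 \cdot \frac{1}{54} = \frac{13}{22} + \frac{13}{27} = \frac{637}{594} \approx 1.0724$)
$r I{\left(\left(-5 - 2\right)^{2} \right)} = \frac{637 \cdot 2 \left(-5 - 2\right)^{2}}{594} = \frac{637 \cdot 2 \left(-7\right)^{2}}{594} = \frac{637 \cdot 2 \cdot 49}{594} = \frac{637}{594} \cdot 98 = \frac{31213}{297}$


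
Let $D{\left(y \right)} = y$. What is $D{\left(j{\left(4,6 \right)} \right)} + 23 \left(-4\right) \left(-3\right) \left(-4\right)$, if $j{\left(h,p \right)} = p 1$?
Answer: $-1098$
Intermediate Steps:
$j{\left(h,p \right)} = p$
$D{\left(j{\left(4,6 \right)} \right)} + 23 \left(-4\right) \left(-3\right) \left(-4\right) = 6 + 23 \left(-4\right) \left(-3\right) \left(-4\right) = 6 + 23 \cdot 12 \left(-4\right) = 6 + 23 \left(-48\right) = 6 - 1104 = -1098$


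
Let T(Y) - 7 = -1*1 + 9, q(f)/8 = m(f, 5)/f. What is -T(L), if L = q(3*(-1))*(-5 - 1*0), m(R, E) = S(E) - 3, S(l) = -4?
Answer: -15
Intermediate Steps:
m(R, E) = -7 (m(R, E) = -4 - 3 = -7)
q(f) = -56/f (q(f) = 8*(-7/f) = -56/f)
L = -280/3 (L = (-56/(3*(-1)))*(-5 - 1*0) = (-56/(-3))*(-5 + 0) = -56*(-1/3)*(-5) = (56/3)*(-5) = -280/3 ≈ -93.333)
T(Y) = 15 (T(Y) = 7 + (-1*1 + 9) = 7 + (-1 + 9) = 7 + 8 = 15)
-T(L) = -1*15 = -15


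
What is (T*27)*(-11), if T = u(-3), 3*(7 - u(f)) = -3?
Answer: -2376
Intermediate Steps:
u(f) = 8 (u(f) = 7 - ⅓*(-3) = 7 + 1 = 8)
T = 8
(T*27)*(-11) = (8*27)*(-11) = 216*(-11) = -2376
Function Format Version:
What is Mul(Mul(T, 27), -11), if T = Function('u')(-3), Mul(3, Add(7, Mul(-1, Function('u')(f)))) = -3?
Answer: -2376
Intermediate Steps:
Function('u')(f) = 8 (Function('u')(f) = Add(7, Mul(Rational(-1, 3), -3)) = Add(7, 1) = 8)
T = 8
Mul(Mul(T, 27), -11) = Mul(Mul(8, 27), -11) = Mul(216, -11) = -2376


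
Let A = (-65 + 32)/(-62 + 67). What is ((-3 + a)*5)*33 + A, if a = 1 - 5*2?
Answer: -9933/5 ≈ -1986.6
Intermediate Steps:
a = -9 (a = 1 - 10 = -9)
A = -33/5 ≈ -6.6000
((-3 + a)*5)*33 + A = ((-3 - 9)*5)*33 - 33/5 = -12*5*33 - 33/5 = -60*33 - 33/5 = -1980 - 33/5 = -9933/5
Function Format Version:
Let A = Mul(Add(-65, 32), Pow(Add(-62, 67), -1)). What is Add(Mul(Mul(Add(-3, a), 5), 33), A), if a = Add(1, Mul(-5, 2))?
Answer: Rational(-9933, 5) ≈ -1986.6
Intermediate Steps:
a = -9 (a = Add(1, -10) = -9)
A = Rational(-33, 5) (A = Mul(-33, Pow(5, -1)) = Mul(-33, Rational(1, 5)) = Rational(-33, 5) ≈ -6.6000)
Add(Mul(Mul(Add(-3, a), 5), 33), A) = Add(Mul(Mul(Add(-3, -9), 5), 33), Rational(-33, 5)) = Add(Mul(Mul(-12, 5), 33), Rational(-33, 5)) = Add(Mul(-60, 33), Rational(-33, 5)) = Add(-1980, Rational(-33, 5)) = Rational(-9933, 5)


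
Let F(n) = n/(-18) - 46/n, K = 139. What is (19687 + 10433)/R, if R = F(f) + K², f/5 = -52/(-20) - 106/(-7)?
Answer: 11385360/7301279 ≈ 1.5594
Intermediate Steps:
f = 621/7 (f = 5*(-52/(-20) - 106/(-7)) = 5*(-52*(-1/20) - 106*(-⅐)) = 5*(13/5 + 106/7) = 5*(621/35) = 621/7 ≈ 88.714)
F(n) = -46/n - n/18 (F(n) = n*(-1/18) - 46/n = -n/18 - 46/n = -46/n - n/18)
R = 7301279/378 (R = (-46/621/7 - 1/18*621/7) + 139² = (-46*7/621 - 69/14) + 19321 = (-14/27 - 69/14) + 19321 = -2059/378 + 19321 = 7301279/378 ≈ 19316.)
(19687 + 10433)/R = (19687 + 10433)/(7301279/378) = 30120*(378/7301279) = 11385360/7301279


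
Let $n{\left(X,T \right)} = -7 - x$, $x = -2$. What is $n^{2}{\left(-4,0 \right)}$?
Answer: $25$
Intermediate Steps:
$n{\left(X,T \right)} = -5$ ($n{\left(X,T \right)} = -7 - -2 = -7 + 2 = -5$)
$n^{2}{\left(-4,0 \right)} = \left(-5\right)^{2} = 25$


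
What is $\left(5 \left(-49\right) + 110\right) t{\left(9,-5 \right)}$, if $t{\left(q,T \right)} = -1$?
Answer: $135$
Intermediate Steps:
$\left(5 \left(-49\right) + 110\right) t{\left(9,-5 \right)} = \left(5 \left(-49\right) + 110\right) \left(-1\right) = \left(-245 + 110\right) \left(-1\right) = \left(-135\right) \left(-1\right) = 135$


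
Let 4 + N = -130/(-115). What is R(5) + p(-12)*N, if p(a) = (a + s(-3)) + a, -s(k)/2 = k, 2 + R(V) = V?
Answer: 1257/23 ≈ 54.652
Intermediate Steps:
R(V) = -2 + V
N = -66/23 (N = -4 - 130/(-115) = -4 - 130*(-1/115) = -4 + 26/23 = -66/23 ≈ -2.8696)
s(k) = -2*k
p(a) = 6 + 2*a (p(a) = (a - 2*(-3)) + a = (a + 6) + a = (6 + a) + a = 6 + 2*a)
R(5) + p(-12)*N = (-2 + 5) + (6 + 2*(-12))*(-66/23) = 3 + (6 - 24)*(-66/23) = 3 - 18*(-66/23) = 3 + 1188/23 = 1257/23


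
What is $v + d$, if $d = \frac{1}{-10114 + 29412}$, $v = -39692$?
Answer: $- \frac{765976215}{19298} \approx -39692.0$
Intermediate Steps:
$d = \frac{1}{19298} \approx 5.1819 \cdot 10^{-5}$
$v + d = -39692 + \frac{1}{19298} = - \frac{765976215}{19298}$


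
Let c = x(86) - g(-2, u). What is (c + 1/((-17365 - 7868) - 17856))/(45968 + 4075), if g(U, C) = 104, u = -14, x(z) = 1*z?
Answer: -775603/2156302827 ≈ -0.00035969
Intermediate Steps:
x(z) = z
c = -18 (c = 86 - 1*104 = 86 - 104 = -18)
(c + 1/((-17365 - 7868) - 17856))/(45968 + 4075) = (-18 + 1/((-17365 - 7868) - 17856))/(45968 + 4075) = (-18 + 1/(-25233 - 17856))/50043 = (-18 + 1/(-43089))*(1/50043) = (-18 - 1/43089)*(1/50043) = -775603/43089*1/50043 = -775603/2156302827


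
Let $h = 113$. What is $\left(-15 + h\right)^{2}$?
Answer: $9604$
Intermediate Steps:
$\left(-15 + h\right)^{2} = \left(-15 + 113\right)^{2} = 98^{2} = 9604$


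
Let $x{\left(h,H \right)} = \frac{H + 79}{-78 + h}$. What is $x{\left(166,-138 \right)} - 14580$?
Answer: $- \frac{1283099}{88} \approx -14581.0$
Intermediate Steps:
$x{\left(h,H \right)} = \frac{79 + H}{-78 + h}$
$x{\left(166,-138 \right)} - 14580 = \frac{79 - 138}{-78 + 166} - 14580 = \frac{1}{88} \left(-59\right) - 14580 = - \frac{59}{88} - 14580 = - \frac{1283099}{88}$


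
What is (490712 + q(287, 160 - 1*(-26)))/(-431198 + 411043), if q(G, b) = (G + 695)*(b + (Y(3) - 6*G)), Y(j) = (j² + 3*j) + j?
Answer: 997018/20155 ≈ 49.468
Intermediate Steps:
Y(j) = j² + 4*j
q(G, b) = (695 + G)*(21 + b - 6*G) (q(G, b) = (G + 695)*(b + (3*(4 + 3) - 6*G)) = (695 + G)*(b + (3*7 - 6*G)) = (695 + G)*(b + (21 - 6*G)) = (695 + G)*(21 + b - 6*G))
(490712 + q(287, 160 - 1*(-26)))/(-431198 + 411043) = (490712 + (14595 - 4149*287 - 6*287² + 695*(160 - 1*(-26)) + 287*(160 - 1*(-26))))/(-431198 + 411043) = (490712 + (14595 - 1190763 - 6*82369 + 695*(160 + 26) + 287*(160 + 26)))/(-20155) = (490712 + (14595 - 1190763 - 494214 + 695*186 + 287*186))*(-1/20155) = (490712 + (14595 - 1190763 - 494214 + 129270 + 53382))*(-1/20155) = (490712 - 1487730)*(-1/20155) = -997018*(-1/20155) = 997018/20155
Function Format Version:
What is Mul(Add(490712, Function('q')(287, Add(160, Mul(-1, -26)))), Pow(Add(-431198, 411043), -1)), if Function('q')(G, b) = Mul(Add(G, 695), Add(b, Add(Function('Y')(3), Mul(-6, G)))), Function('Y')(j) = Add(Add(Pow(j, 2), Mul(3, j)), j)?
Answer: Rational(997018, 20155) ≈ 49.468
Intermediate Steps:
Function('Y')(j) = Add(Pow(j, 2), Mul(4, j))
Function('q')(G, b) = Mul(Add(695, G), Add(21, b, Mul(-6, G))) (Function('q')(G, b) = Mul(Add(G, 695), Add(b, Add(Mul(3, Add(4, 3)), Mul(-6, G)))) = Mul(Add(695, G), Add(b, Add(Mul(3, 7), Mul(-6, G)))) = Mul(Add(695, G), Add(b, Add(21, Mul(-6, G)))) = Mul(Add(695, G), Add(21, b, Mul(-6, G))))
Mul(Add(490712, Function('q')(287, Add(160, Mul(-1, -26)))), Pow(Add(-431198, 411043), -1)) = Mul(Add(490712, Add(14595, Mul(-4149, 287), Mul(-6, Pow(287, 2)), Mul(695, Add(160, Mul(-1, -26))), Mul(287, Add(160, Mul(-1, -26))))), Pow(Add(-431198, 411043), -1)) = Mul(Add(490712, Add(14595, -1190763, Mul(-6, 82369), Mul(695, Add(160, 26)), Mul(287, Add(160, 26)))), Pow(-20155, -1)) = Mul(Add(490712, Add(14595, -1190763, -494214, Mul(695, 186), Mul(287, 186))), Rational(-1, 20155)) = Mul(Add(490712, Add(14595, -1190763, -494214, 129270, 53382)), Rational(-1, 20155)) = Mul(Add(490712, -1487730), Rational(-1, 20155)) = Mul(-997018, Rational(-1, 20155)) = Rational(997018, 20155)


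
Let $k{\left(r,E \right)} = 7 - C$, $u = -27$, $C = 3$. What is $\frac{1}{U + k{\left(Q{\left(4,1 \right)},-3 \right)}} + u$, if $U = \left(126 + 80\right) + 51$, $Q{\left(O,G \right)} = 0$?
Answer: $- \frac{7046}{261} \approx -26.996$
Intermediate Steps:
$k{\left(r,E \right)} = 4$ ($k{\left(r,E \right)} = 7 - 3 = 4$)
$U = 257$ ($U = 206 + 51 = 257$)
$\frac{1}{U + k{\left(Q{\left(4,1 \right)},-3 \right)}} + u = \frac{1}{257 + 4} - 27 = \frac{1}{261} - 27 = - \frac{7046}{261}$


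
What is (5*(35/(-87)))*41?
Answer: -7175/87 ≈ -82.471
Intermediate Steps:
(5*(35/(-87)))*41 = (5*(35*(-1/87)))*41 = (5*(-35/87))*41 = -175/87*41 = -7175/87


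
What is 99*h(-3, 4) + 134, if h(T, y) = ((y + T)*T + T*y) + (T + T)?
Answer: -1945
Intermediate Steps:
h(T, y) = 2*T + T*y + T*(T + y) (h(T, y) = ((T + y)*T + T*y) + 2*T = (T*(T + y) + T*y) + 2*T = (T*y + T*(T + y)) + 2*T = 2*T + T*y + T*(T + y))
99*h(-3, 4) + 134 = 99*(-3*(2 - 3 + 2*4)) + 134 = 99*(-3*(2 - 3 + 8)) + 134 = 99*(-3*7) + 134 = 99*(-21) + 134 = -2079 + 134 = -1945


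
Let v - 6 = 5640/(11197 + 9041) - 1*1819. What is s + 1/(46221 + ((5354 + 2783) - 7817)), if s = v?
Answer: -284566051796/156982793 ≈ -1812.7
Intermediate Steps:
v = -6114309/3373 (v = 6 + (5640/(11197 + 9041) - 1*1819) = 6 + (5640/20238 - 1819) = 6 + (5640*(1/20238) - 1819) = 6 + (940/3373 - 1819) = 6 - 6134547/3373 = -6114309/3373 ≈ -1812.7)
s = -6114309/3373 ≈ -1812.7
s + 1/(46221 + ((5354 + 2783) - 7817)) = -6114309/3373 + 1/(46221 + ((5354 + 2783) - 7817)) = -6114309/3373 + 1/(46221 + (8137 - 7817)) = -6114309/3373 + 1/(46221 + 320) = -6114309/3373 + 1/46541 = -284566051796/156982793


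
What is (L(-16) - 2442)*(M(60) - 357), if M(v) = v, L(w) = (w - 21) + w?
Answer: 741015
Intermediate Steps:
L(w) = -21 + 2*w (L(w) = (-21 + w) + w = -21 + 2*w)
(L(-16) - 2442)*(M(60) - 357) = ((-21 + 2*(-16)) - 2442)*(60 - 357) = ((-21 - 32) - 2442)*(-297) = (-53 - 2442)*(-297) = -2495*(-297) = 741015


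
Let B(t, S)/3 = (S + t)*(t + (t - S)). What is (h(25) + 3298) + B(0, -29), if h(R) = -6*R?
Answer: 625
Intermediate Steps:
B(t, S) = 3*(S + t)*(-S + 2*t) (B(t, S) = 3*((S + t)*(t + (t - S))) = 3*((S + t)*(-S + 2*t)) = 3*(S + t)*(-S + 2*t))
(h(25) + 3298) + B(0, -29) = (-6*25 + 3298) + (-3*(-29)² + 6*0² + 3*(-29)*0) = (-150 + 3298) + (-3*841 + 6*0 + 0) = 3148 + (-2523 + 0 + 0) = 3148 - 2523 = 625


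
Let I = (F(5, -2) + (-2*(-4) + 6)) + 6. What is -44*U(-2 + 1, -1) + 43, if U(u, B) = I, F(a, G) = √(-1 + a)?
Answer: -925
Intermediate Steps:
I = 22 (I = (√(-1 + 5) + (-2*(-4) + 6)) + 6 = (√4 + (8 + 6)) + 6 = (2 + 14) + 6 = 16 + 6 = 22)
U(u, B) = 22
-44*U(-2 + 1, -1) + 43 = -44*22 + 43 = -968 + 43 = -925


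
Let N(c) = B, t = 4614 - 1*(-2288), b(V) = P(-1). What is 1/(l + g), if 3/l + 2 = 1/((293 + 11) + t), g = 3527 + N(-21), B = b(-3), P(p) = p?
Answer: 14411/50791568 ≈ 0.00028373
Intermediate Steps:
b(V) = -1
t = 6902 (t = 4614 + 2288 = 6902)
B = -1
N(c) = -1
g = 3526 (g = 3527 - 1 = 3526)
l = -21618/14411 (l = 3/(-2 + 1/((293 + 11) + 6902)) = 3/(-2 + 1/(304 + 6902)) = 3/(-2 + 1/7206) = 3/(-14411/7206) = 3*(-7206/14411) = -21618/14411 ≈ -1.5001)
1/(l + g) = 1/(-21618/14411 + 3526) = 1/(50791568/14411) = 14411/50791568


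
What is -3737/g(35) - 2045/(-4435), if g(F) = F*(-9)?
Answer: 3443554/279405 ≈ 12.325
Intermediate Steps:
g(F) = -9*F
-3737/g(35) - 2045/(-4435) = -3737/((-9*35)) - 2045/(-4435) = -3737/(-315) - 2045*(-1/4435) = -3737*(-1/315) + 409/887 = 3737/315 + 409/887 = 3443554/279405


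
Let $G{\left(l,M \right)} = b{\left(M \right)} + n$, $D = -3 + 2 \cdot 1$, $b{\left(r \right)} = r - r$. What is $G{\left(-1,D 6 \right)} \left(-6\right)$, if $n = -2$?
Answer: $12$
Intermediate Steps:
$b{\left(r \right)} = 0$
$D = -1$ ($D = -3 + 2 = -1$)
$G{\left(l,M \right)} = -2$ ($G{\left(l,M \right)} = 0 - 2 = -2$)
$G{\left(-1,D 6 \right)} \left(-6\right) = \left(-2\right) \left(-6\right) = 12$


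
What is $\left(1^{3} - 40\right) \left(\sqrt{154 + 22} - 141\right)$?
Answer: $5499 - 156 \sqrt{11} \approx 4981.6$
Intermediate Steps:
$\left(1^{3} - 40\right) \left(\sqrt{154 + 22} - 141\right) = \left(1 - 40\right) \left(\sqrt{176} - 141\right) = - 39 \left(4 \sqrt{11} - 141\right) = - 39 \left(-141 + 4 \sqrt{11}\right) = 5499 - 156 \sqrt{11}$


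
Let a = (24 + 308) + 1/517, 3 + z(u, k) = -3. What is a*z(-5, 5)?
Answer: -1029870/517 ≈ -1992.0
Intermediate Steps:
z(u, k) = -6 (z(u, k) = -3 - 3 = -6)
a = 171645/517 (a = 332 + 1/517 = 171645/517 ≈ 332.00)
a*z(-5, 5) = (171645/517)*(-6) = -1029870/517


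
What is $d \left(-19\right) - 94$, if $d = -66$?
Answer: $1160$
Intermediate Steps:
$d \left(-19\right) - 94 = \left(-66\right) \left(-19\right) - 94 = 1254 - 94 = 1160$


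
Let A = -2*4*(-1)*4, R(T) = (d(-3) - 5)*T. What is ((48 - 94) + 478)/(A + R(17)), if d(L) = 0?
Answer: -432/53 ≈ -8.1509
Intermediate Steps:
R(T) = -5*T (R(T) = (0 - 5)*T = -5*T)
A = 32 (A = -(-8)*4 = -2*(-16) = 32)
((48 - 94) + 478)/(A + R(17)) = ((48 - 94) + 478)/(32 - 5*17) = (-46 + 478)/(32 - 85) = 432/(-53) = 432*(-1/53) = -432/53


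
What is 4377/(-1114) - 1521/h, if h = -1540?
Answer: -2523093/857780 ≈ -2.9414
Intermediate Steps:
4377/(-1114) - 1521/h = 4377/(-1114) - 1521/(-1540) = 4377*(-1/1114) - 1521*(-1/1540) = -4377/1114 + 1521/1540 = -2523093/857780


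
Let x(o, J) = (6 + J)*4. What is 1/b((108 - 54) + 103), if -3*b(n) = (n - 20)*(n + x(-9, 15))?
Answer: -3/33017 ≈ -9.0862e-5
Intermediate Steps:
x(o, J) = 24 + 4*J
b(n) = -(-20 + n)*(84 + n)/3 (b(n) = -(n - 20)*(n + (24 + 4*15))/3 = -(-20 + n)*(n + (24 + 60))/3 = -(-20 + n)*(n + 84)/3 = -(-20 + n)*(84 + n)/3)
1/b((108 - 54) + 103) = 1/(560 - 64*((108 - 54) + 103)/3 - ((108 - 54) + 103)²/3) = 1/(560 - 64*(54 + 103)/3 - (54 + 103)²/3) = 1/(560 - 64/3*157 - ⅓*157²) = 1/(560 - 10048/3 - ⅓*24649) = 1/(560 - 10048/3 - 24649/3) = 1/(-33017/3) = -3/33017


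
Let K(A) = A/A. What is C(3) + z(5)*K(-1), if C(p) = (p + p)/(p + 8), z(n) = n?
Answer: 61/11 ≈ 5.5455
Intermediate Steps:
K(A) = 1
C(p) = 2*p/(8 + p) (C(p) = (2*p)/(8 + p) = 2*p/(8 + p))
C(3) + z(5)*K(-1) = 2*3/(8 + 3) + 5*1 = 2*3/11 + 5 = 2*3*(1/11) + 5 = 6/11 + 5 = 61/11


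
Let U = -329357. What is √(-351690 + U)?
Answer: I*√681047 ≈ 825.26*I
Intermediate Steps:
√(-351690 + U) = √(-351690 - 329357) = √(-681047) = I*√681047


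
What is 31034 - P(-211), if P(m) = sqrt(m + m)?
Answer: 31034 - I*sqrt(422) ≈ 31034.0 - 20.543*I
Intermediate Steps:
P(m) = sqrt(2)*sqrt(m) (P(m) = sqrt(2*m) = sqrt(2)*sqrt(m))
31034 - P(-211) = 31034 - sqrt(2)*sqrt(-211) = 31034 - sqrt(2)*I*sqrt(211) = 31034 - I*sqrt(422)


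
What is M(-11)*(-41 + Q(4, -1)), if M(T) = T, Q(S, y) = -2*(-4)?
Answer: 363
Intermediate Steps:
Q(S, y) = 8
M(-11)*(-41 + Q(4, -1)) = -11*(-41 + 8) = -11*(-33) = 363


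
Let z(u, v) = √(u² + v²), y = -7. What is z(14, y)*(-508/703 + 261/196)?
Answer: 83915*√5/19684 ≈ 9.5326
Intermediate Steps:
z(14, y)*(-508/703 + 261/196) = √(14² + (-7)²)*(-508/703 + 261/196) = √(196 + 49)*(-508*1/703 + 261*(1/196)) = √245*(-508/703 + 261/196) = (7*√5)*(83915/137788) = 83915*√5/19684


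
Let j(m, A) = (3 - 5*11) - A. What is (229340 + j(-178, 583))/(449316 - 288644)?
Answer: 228705/160672 ≈ 1.4234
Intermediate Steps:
j(m, A) = -52 - A (j(m, A) = (3 - 55) - A = -52 - A)
(229340 + j(-178, 583))/(449316 - 288644) = (229340 + (-52 - 1*583))/(449316 - 288644) = (229340 + (-52 - 583))/160672 = (229340 - 635)*(1/160672) = 228705*(1/160672) = 228705/160672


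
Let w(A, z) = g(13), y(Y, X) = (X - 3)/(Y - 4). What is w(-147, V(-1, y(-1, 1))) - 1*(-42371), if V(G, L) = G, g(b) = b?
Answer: 42384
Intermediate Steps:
y(Y, X) = (-3 + X)/(-4 + Y)
w(A, z) = 13
w(-147, V(-1, y(-1, 1))) - 1*(-42371) = 13 - 1*(-42371) = 13 + 42371 = 42384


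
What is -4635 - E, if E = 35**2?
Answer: -5860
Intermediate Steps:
E = 1225
-4635 - E = -4635 - 1*1225 = -4635 - 1225 = -5860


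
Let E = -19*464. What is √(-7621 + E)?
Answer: I*√16437 ≈ 128.21*I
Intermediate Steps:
E = -8816
√(-7621 + E) = √(-7621 - 8816) = √(-16437) = I*√16437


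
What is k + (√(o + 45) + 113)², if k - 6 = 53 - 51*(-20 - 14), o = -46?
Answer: 14561 + 226*I ≈ 14561.0 + 226.0*I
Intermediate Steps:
k = 1793 (k = 6 + (53 - 51*(-20 - 14)) = 6 + (53 - 51*(-34)) = 6 + (53 + 1734) = 6 + 1787 = 1793)
k + (√(o + 45) + 113)² = 1793 + (√(-46 + 45) + 113)² = 1793 + (√(-1) + 113)² = 1793 + (I + 113)² = 1793 + (113 + I)²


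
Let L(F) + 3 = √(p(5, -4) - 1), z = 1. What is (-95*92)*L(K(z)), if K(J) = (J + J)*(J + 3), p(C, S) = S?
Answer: 26220 - 8740*I*√5 ≈ 26220.0 - 19543.0*I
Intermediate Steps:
K(J) = 2*J*(3 + J) (K(J) = (2*J)*(3 + J) = 2*J*(3 + J))
L(F) = -3 + I*√5 (L(F) = -3 + √(-4 - 1) = -3 + √(-5) = -3 + I*√5)
(-95*92)*L(K(z)) = (-95*92)*(-3 + I*√5) = -8740*(-3 + I*√5) = 26220 - 8740*I*√5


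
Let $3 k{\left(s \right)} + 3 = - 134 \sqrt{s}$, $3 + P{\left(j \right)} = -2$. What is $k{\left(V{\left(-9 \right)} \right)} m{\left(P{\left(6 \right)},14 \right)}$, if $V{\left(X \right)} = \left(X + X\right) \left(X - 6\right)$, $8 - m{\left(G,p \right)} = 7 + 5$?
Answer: $4 + 536 \sqrt{30} \approx 2939.8$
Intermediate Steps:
$P{\left(j \right)} = -5$ ($P{\left(j \right)} = -3 - 2 = -5$)
$m{\left(G,p \right)} = -4$ ($m{\left(G,p \right)} = 8 - \left(7 + 5\right) = 8 - 12 = -4$)
$V{\left(X \right)} = 2 X \left(-6 + X\right)$
$k{\left(s \right)} = -1 - \frac{134 \sqrt{s}}{3}$ ($k{\left(s \right)} = -1 + \frac{\left(-134\right) \sqrt{s}}{3} = -1 - \frac{134 \sqrt{s}}{3}$)
$k{\left(V{\left(-9 \right)} \right)} m{\left(P{\left(6 \right)},14 \right)} = \left(-1 - \frac{134 \sqrt{2 \left(-9\right) \left(-6 - 9\right)}}{3}\right) \left(-4\right) = \left(-1 - \frac{134 \sqrt{2 \left(-9\right) \left(-15\right)}}{3}\right) \left(-4\right) = \left(-1 - \frac{134 \sqrt{270}}{3}\right) \left(-4\right) = \left(-1 - \frac{134 \cdot 3 \sqrt{30}}{3}\right) \left(-4\right) = \left(-1 - 134 \sqrt{30}\right) \left(-4\right) = 4 + 536 \sqrt{30}$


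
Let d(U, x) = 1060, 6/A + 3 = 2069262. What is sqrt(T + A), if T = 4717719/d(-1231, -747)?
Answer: sqrt(594792029224122530215)/365569090 ≈ 66.713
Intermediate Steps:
A = 2/689753 (A = 6/(-3 + 2069262) = 6/2069259 = 6*(1/2069259) = 2/689753 ≈ 2.8996e-6)
T = 4717719/1060 ≈ 4450.7
sqrt(T + A) = sqrt(4717719/1060 + 2/689753) = sqrt(3254060835527/731138180) = sqrt(594792029224122530215)/365569090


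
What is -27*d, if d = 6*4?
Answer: -648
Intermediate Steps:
d = 24
-27*d = -27*24 = -648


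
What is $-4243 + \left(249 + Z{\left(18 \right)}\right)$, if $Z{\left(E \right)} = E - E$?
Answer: $-3994$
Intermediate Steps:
$Z{\left(E \right)} = 0$
$-4243 + \left(249 + Z{\left(18 \right)}\right) = -4243 + \left(249 + 0\right) = -4243 + 249 = -3994$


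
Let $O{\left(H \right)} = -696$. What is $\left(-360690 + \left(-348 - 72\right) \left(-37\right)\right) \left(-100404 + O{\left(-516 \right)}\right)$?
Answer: $34894665000$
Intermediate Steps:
$\left(-360690 + \left(-348 - 72\right) \left(-37\right)\right) \left(-100404 + O{\left(-516 \right)}\right) = \left(-360690 + \left(-348 - 72\right) \left(-37\right)\right) \left(-100404 - 696\right) = \left(-360690 - -15540\right) \left(-101100\right) = \left(-360690 + 15540\right) \left(-101100\right) = \left(-345150\right) \left(-101100\right) = 34894665000$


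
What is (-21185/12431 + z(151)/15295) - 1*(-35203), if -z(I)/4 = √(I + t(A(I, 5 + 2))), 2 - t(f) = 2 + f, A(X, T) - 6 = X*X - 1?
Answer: 437587308/12431 - 4*I*√22655/15295 ≈ 35201.0 - 0.039363*I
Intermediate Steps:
A(X, T) = 5 + X² (A(X, T) = 6 + (X*X - 1) = 6 + (X² - 1) = 6 + (-1 + X²) = 5 + X²)
t(f) = -f (t(f) = 2 - (2 + f) = 2 + (-2 - f) = -f)
z(I) = -4*√(-5 + I - I²) (z(I) = -4*√(I - (5 + I²)) = -4*√(I + (-5 - I²)) = -4*√(-5 + I - I²))
(-21185/12431 + z(151)/15295) - 1*(-35203) = (-21185/12431 - 4*√(-5 + 151 - 1*151²)/15295) - 1*(-35203) = (-21185*1/12431 - 4*√(-5 + 151 - 1*22801)*(1/15295)) + 35203 = (-21185/12431 - 4*√(-5 + 151 - 22801)*(1/15295)) + 35203 = (-21185/12431 - 4*I*√22655*(1/15295)) + 35203 = (-21185/12431 - 4*I*√22655/15295) + 35203 = 437587308/12431 - 4*I*√22655/15295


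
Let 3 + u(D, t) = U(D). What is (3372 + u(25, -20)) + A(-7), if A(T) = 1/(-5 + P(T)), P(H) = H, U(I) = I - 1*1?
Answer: 40715/12 ≈ 3392.9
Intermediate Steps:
U(I) = -1 + I (U(I) = I - 1 = -1 + I)
u(D, t) = -4 + D (u(D, t) = -3 + (-1 + D) = -4 + D)
A(T) = 1/(-5 + T)
(3372 + u(25, -20)) + A(-7) = (3372 + (-4 + 25)) + 1/(-5 - 7) = (3372 + 21) + 1/(-12) = 3393 - 1/12 = 40715/12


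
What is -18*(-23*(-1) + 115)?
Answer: -2484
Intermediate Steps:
-18*(-23*(-1) + 115) = -18*(23 + 115) = -18*138 = -2484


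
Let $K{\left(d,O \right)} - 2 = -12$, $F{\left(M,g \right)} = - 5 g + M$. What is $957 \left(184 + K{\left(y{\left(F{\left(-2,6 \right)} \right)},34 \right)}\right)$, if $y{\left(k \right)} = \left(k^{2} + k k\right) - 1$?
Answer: $166518$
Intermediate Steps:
$F{\left(M,g \right)} = M - 5 g$
$y{\left(k \right)} = -1 + 2 k^{2}$ ($y{\left(k \right)} = \left(k^{2} + k^{2}\right) - 1 = 2 k^{2} - 1 = -1 + 2 k^{2}$)
$K{\left(d,O \right)} = -10$ ($K{\left(d,O \right)} = 2 - 12 = -10$)
$957 \left(184 + K{\left(y{\left(F{\left(-2,6 \right)} \right)},34 \right)}\right) = 957 \left(184 - 10\right) = 957 \cdot 174 = 166518$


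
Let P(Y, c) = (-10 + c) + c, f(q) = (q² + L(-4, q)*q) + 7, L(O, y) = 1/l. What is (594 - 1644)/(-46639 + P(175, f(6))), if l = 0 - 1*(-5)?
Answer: 1750/77601 ≈ 0.022551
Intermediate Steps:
l = 5 (l = 0 + 5 = 5)
L(O, y) = ⅕ (L(O, y) = 1/5 = ⅕)
f(q) = 7 + q² + q/5 (f(q) = (q² + q/5) + 7 = 7 + q² + q/5)
P(Y, c) = -10 + 2*c
(594 - 1644)/(-46639 + P(175, f(6))) = (594 - 1644)/(-46639 + (-10 + 2*(7 + 6² + (⅕)*6))) = -1050/(-46639 + (-10 + 2*(7 + 36 + 6/5))) = -1050/(-46639 + (-10 + 2*(221/5))) = -1050/(-46639 + (-10 + 442/5)) = -1050/(-46639 + 392/5) = -1050/(-232803/5) = -1050*(-5/232803) = 1750/77601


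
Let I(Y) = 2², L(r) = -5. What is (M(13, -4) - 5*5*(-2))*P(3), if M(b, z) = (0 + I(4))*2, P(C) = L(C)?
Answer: -290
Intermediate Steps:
P(C) = -5
I(Y) = 4
M(b, z) = 8 (M(b, z) = (0 + 4)*2 = 4*2 = 8)
(M(13, -4) - 5*5*(-2))*P(3) = (8 - 5*5*(-2))*(-5) = (8 - 25*(-2))*(-5) = (8 + 50)*(-5) = 58*(-5) = -290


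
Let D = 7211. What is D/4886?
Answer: 7211/4886 ≈ 1.4758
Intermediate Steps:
D/4886 = 7211/4886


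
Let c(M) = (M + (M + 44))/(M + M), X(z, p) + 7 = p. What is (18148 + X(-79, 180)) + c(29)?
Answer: 531360/29 ≈ 18323.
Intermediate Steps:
X(z, p) = -7 + p
c(M) = (44 + 2*M)/(2*M) (c(M) = (M + (44 + M))/((2*M)) = (44 + 2*M)*(1/(2*M)) = (44 + 2*M)/(2*M))
(18148 + X(-79, 180)) + c(29) = (18148 + (-7 + 180)) + (22 + 29)/29 = (18148 + 173) + (1/29)*51 = 18321 + 51/29 = 531360/29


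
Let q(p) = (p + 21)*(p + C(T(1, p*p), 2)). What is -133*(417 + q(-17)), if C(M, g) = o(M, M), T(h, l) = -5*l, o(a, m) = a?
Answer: 722323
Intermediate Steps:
C(M, g) = M
q(p) = (21 + p)*(p - 5*p**2) (q(p) = (p + 21)*(p - 5*p*p) = (21 + p)*(p - 5*p**2))
-133*(417 + q(-17)) = -133*(417 - 17*(21 - 104*(-17) - 5*(-17)**2)) = -133*(417 - 17*(21 + 1768 - 5*289)) = -133*(417 - 17*(21 + 1768 - 1445)) = -133*(417 - 17*344) = -133*(417 - 5848) = -133*(-5431) = 722323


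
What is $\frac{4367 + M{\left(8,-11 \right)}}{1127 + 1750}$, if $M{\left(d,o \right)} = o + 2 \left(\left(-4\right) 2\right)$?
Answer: $\frac{620}{411} \approx 1.5085$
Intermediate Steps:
$M{\left(d,o \right)} = -16 + o$ ($M{\left(d,o \right)} = o + 2 \left(-8\right) = o - 16 = -16 + o$)
$\frac{4367 + M{\left(8,-11 \right)}}{1127 + 1750} = \frac{4367 - 27}{1127 + 1750} = \frac{4367 - 27}{2877} = 4340 \cdot \frac{1}{2877} = \frac{620}{411}$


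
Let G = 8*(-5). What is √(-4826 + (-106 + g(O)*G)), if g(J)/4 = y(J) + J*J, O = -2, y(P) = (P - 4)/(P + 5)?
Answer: 2*I*√1313 ≈ 72.471*I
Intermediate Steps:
y(P) = (-4 + P)/(5 + P)
G = -40
g(J) = 4*J² + 4*(-4 + J)/(5 + J) (g(J) = 4*((-4 + J)/(5 + J) + J*J) = 4*((-4 + J)/(5 + J) + J²) = 4*(J² + (-4 + J)/(5 + J)) = 4*J² + 4*(-4 + J)/(5 + J))
√(-4826 + (-106 + g(O)*G)) = √(-4826 + (-106 + (4*(-4 - 2 + (-2)²*(5 - 2))/(5 - 2))*(-40))) = √(-4826 + (-106 + (4*(-4 - 2 + 4*3)/3)*(-40))) = √(-4826 + (-106 + (4*(⅓)*(-4 - 2 + 12))*(-40))) = √(-4826 + (-106 + (4*(⅓)*6)*(-40))) = √(-4826 + (-106 + 8*(-40))) = √(-4826 + (-106 - 320)) = √(-4826 - 426) = √(-5252) = 2*I*√1313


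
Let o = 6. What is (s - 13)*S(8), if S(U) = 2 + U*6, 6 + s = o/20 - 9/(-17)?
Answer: -15445/17 ≈ -908.53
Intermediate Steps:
s = -879/170 (s = -6 + (6/20 - 9/(-17)) = -6 + (6*(1/20) - 9*(-1/17)) = -6 + (3/10 + 9/17) = -6 + 141/170 = -879/170 ≈ -5.1706)
S(U) = 2 + 6*U
(s - 13)*S(8) = (-879/170 - 13)*(2 + 6*8) = -3089*(2 + 48)/170 = -3089/170*50 = -15445/17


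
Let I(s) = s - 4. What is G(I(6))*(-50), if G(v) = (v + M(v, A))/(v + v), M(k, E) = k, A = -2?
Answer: -50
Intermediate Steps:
I(s) = -4 + s
G(v) = 1 (G(v) = (v + v)/(v + v) = (2*v)/((2*v)) = (2*v)*(1/(2*v)) = 1)
G(I(6))*(-50) = 1*(-50) = -50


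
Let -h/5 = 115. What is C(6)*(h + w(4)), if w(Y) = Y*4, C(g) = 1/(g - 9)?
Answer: 559/3 ≈ 186.33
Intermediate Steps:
h = -575 (h = -5*115 = -575)
C(g) = 1/(-9 + g)
w(Y) = 4*Y
C(6)*(h + w(4)) = (-575 + 4*4)/(-9 + 6) = (-575 + 16)/(-3) = -⅓*(-559) = 559/3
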